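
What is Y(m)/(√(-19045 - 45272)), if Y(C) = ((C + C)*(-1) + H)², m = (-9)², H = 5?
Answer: -24649*I*√64317/64317 ≈ -97.193*I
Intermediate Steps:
m = 81
Y(C) = (5 - 2*C)² (Y(C) = ((C + C)*(-1) + 5)² = ((2*C)*(-1) + 5)² = (-2*C + 5)² = (5 - 2*C)²)
Y(m)/(√(-19045 - 45272)) = (-5 + 2*81)²/(√(-19045 - 45272)) = (-5 + 162)²/(√(-64317)) = 157²/((I*√64317)) = 24649*(-I*√64317/64317) = -24649*I*√64317/64317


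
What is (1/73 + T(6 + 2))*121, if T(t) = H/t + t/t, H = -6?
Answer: 9317/292 ≈ 31.908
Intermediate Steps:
T(t) = 1 - 6/t (T(t) = -6/t + t/t = -6/t + 1 = 1 - 6/t)
(1/73 + T(6 + 2))*121 = (1/73 + (-6 + (6 + 2))/(6 + 2))*121 = (1/73 + (-6 + 8)/8)*121 = (1/73 + (⅛)*2)*121 = (1/73 + ¼)*121 = (77/292)*121 = 9317/292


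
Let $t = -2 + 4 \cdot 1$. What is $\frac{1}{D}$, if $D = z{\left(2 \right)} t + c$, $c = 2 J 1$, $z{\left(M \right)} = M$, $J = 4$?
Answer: $\frac{1}{12} \approx 0.083333$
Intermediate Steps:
$t = 2$ ($t = -2 + 4 = 2$)
$c = 8$ ($c = 2 \cdot 4 \cdot 1 = 8 \cdot 1 = 8$)
$D = 12$ ($D = 2 \cdot 2 + 8 = 4 + 8 = 12$)
$\frac{1}{D} = \frac{1}{12}$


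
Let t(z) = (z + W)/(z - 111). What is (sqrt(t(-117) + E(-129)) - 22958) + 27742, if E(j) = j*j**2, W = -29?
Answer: 4784 + I*sqrt(27898361922)/114 ≈ 4784.0 + 1465.2*I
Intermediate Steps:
t(z) = (-29 + z)/(-111 + z) (t(z) = (z - 29)/(z - 111) = (-29 + z)/(-111 + z))
E(j) = j**3
(sqrt(t(-117) + E(-129)) - 22958) + 27742 = (sqrt((-29 - 117)/(-111 - 117) + (-129)**3) - 22958) + 27742 = (sqrt(-146/(-228) - 2146689) - 22958) + 27742 = (sqrt(-1/228*(-146) - 2146689) - 22958) + 27742 = (sqrt(73/114 - 2146689) - 22958) + 27742 = (sqrt(-244722473/114) - 22958) + 27742 = (I*sqrt(27898361922)/114 - 22958) + 27742 = (-22958 + I*sqrt(27898361922)/114) + 27742 = 4784 + I*sqrt(27898361922)/114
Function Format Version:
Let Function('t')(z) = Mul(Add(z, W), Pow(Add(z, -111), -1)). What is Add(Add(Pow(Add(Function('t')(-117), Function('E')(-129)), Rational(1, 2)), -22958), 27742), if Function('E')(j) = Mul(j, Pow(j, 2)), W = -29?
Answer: Add(4784, Mul(Rational(1, 114), I, Pow(27898361922, Rational(1, 2)))) ≈ Add(4784.0, Mul(1465.2, I))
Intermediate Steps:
Function('t')(z) = Mul(Pow(Add(-111, z), -1), Add(-29, z)) (Function('t')(z) = Mul(Add(z, -29), Pow(Add(z, -111), -1)) = Mul(Add(-29, z), Pow(Add(-111, z), -1)) = Mul(Pow(Add(-111, z), -1), Add(-29, z)))
Function('E')(j) = Pow(j, 3)
Add(Add(Pow(Add(Function('t')(-117), Function('E')(-129)), Rational(1, 2)), -22958), 27742) = Add(Add(Pow(Add(Mul(Pow(Add(-111, -117), -1), Add(-29, -117)), Pow(-129, 3)), Rational(1, 2)), -22958), 27742) = Add(Add(Pow(Add(Mul(Pow(-228, -1), -146), -2146689), Rational(1, 2)), -22958), 27742) = Add(Add(Pow(Add(Mul(Rational(-1, 228), -146), -2146689), Rational(1, 2)), -22958), 27742) = Add(Add(Pow(Add(Rational(73, 114), -2146689), Rational(1, 2)), -22958), 27742) = Add(Add(Pow(Rational(-244722473, 114), Rational(1, 2)), -22958), 27742) = Add(Add(Mul(Rational(1, 114), I, Pow(27898361922, Rational(1, 2))), -22958), 27742) = Add(Add(-22958, Mul(Rational(1, 114), I, Pow(27898361922, Rational(1, 2)))), 27742) = Add(4784, Mul(Rational(1, 114), I, Pow(27898361922, Rational(1, 2))))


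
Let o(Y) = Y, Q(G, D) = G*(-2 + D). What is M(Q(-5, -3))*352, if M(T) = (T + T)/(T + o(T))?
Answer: 352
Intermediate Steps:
M(T) = 1 (M(T) = (T + T)/(T + T) = (2*T)/((2*T)) = (2*T)*(1/(2*T)) = 1)
M(Q(-5, -3))*352 = 1*352 = 352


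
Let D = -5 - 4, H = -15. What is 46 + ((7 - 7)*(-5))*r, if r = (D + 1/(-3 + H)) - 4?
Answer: 46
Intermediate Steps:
D = -9
r = -235/18 (r = (-9 + 1/(-3 - 15)) - 4 = (-9 + 1/(-18)) - 4 = (-9 - 1/18) - 4 = -163/18 - 4 = -235/18 ≈ -13.056)
46 + ((7 - 7)*(-5))*r = 46 + ((7 - 7)*(-5))*(-235/18) = 46 + (0*(-5))*(-235/18) = 46 + 0*(-235/18) = 46 + 0 = 46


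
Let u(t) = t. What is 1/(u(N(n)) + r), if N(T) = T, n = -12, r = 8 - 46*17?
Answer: -1/786 ≈ -0.0012723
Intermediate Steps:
r = -774 (r = 8 - 782 = -774)
1/(u(N(n)) + r) = 1/(-12 - 774) = 1/(-786) = -1/786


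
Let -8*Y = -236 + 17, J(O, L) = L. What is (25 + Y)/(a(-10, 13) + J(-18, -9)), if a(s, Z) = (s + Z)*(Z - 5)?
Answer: 419/120 ≈ 3.4917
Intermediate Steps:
a(s, Z) = (-5 + Z)*(Z + s) (a(s, Z) = (Z + s)*(-5 + Z) = (-5 + Z)*(Z + s))
Y = 219/8 (Y = -(-236 + 17)/8 = -⅛*(-219) = 219/8 ≈ 27.375)
(25 + Y)/(a(-10, 13) + J(-18, -9)) = (25 + 219/8)/((13² - 5*13 - 5*(-10) + 13*(-10)) - 9) = 419/(8*((169 - 65 + 50 - 130) - 9)) = 419/(8*(24 - 9)) = (419/8)/15 = (419/8)*(1/15) = 419/120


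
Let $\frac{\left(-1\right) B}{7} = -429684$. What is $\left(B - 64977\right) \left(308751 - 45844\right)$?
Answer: $773685611577$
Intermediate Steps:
$B = 3007788$ ($B = \left(-7\right) \left(-429684\right) = 3007788$)
$\left(B - 64977\right) \left(308751 - 45844\right) = \left(3007788 - 64977\right) \left(308751 - 45844\right) = 2942811 \cdot 262907 = 773685611577$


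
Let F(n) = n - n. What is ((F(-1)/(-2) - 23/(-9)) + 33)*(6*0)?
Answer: 0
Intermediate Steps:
F(n) = 0
((F(-1)/(-2) - 23/(-9)) + 33)*(6*0) = ((0/(-2) - 23/(-9)) + 33)*(6*0) = ((0*(-½) - 23*(-⅑)) + 33)*0 = ((0 + 23/9) + 33)*0 = (23/9 + 33)*0 = (320/9)*0 = 0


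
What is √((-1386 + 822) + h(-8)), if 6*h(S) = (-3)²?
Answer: 15*I*√10/2 ≈ 23.717*I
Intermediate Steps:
h(S) = 3/2 (h(S) = (⅙)*(-3)² = (⅙)*9 = 3/2)
√((-1386 + 822) + h(-8)) = √((-1386 + 822) + 3/2) = √(-564 + 3/2) = √(-1125/2) = 15*I*√10/2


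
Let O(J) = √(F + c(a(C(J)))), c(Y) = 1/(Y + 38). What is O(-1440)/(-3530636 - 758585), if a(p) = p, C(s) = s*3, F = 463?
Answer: -3*√943260370/18366444322 ≈ -5.0166e-6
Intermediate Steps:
C(s) = 3*s
c(Y) = 1/(38 + Y)
O(J) = √(463 + 1/(38 + 3*J))
O(-1440)/(-3530636 - 758585) = (√3*√((5865 + 463*(-1440))/(38 + 3*(-1440))))/(-3530636 - 758585) = (√3*√((5865 - 666720)/(38 - 4320)))/(-4289221) = (√3*√(-660855/(-4282)))*(-1/4289221) = (√3*√(-1/4282*(-660855)))*(-1/4289221) = (√3*√(660855/4282))*(-1/4289221) = (√3*(√2829781110/4282))*(-1/4289221) = (3*√943260370/4282)*(-1/4289221) = -3*√943260370/18366444322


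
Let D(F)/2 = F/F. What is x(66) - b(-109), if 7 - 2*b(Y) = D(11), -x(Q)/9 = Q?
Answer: -1193/2 ≈ -596.50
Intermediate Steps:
x(Q) = -9*Q
D(F) = 2 (D(F) = 2*(F/F) = 2*1 = 2)
b(Y) = 5/2 (b(Y) = 7/2 - ½*2 = 7/2 - 1 = 5/2)
x(66) - b(-109) = -9*66 - 1*5/2 = -594 - 5/2 = -1193/2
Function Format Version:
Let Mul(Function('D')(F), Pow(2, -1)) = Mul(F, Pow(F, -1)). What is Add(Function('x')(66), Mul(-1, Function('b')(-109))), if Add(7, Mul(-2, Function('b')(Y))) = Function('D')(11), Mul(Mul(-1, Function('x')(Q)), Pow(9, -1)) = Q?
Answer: Rational(-1193, 2) ≈ -596.50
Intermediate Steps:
Function('x')(Q) = Mul(-9, Q)
Function('D')(F) = 2 (Function('D')(F) = Mul(2, Mul(F, Pow(F, -1))) = Mul(2, 1) = 2)
Function('b')(Y) = Rational(5, 2) (Function('b')(Y) = Add(Rational(7, 2), Mul(Rational(-1, 2), 2)) = Add(Rational(7, 2), -1) = Rational(5, 2))
Add(Function('x')(66), Mul(-1, Function('b')(-109))) = Add(Mul(-9, 66), Mul(-1, Rational(5, 2))) = Add(-594, Rational(-5, 2)) = Rational(-1193, 2)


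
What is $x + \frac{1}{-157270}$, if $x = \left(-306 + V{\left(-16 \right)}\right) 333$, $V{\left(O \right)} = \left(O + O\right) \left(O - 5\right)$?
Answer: $\frac{19167753059}{157270} \approx 1.2188 \cdot 10^{5}$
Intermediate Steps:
$V{\left(O \right)} = 2 O \left(-5 + O\right)$
$x = 121878$ ($x = \left(-306 + 2 \left(-16\right) \left(-5 - 16\right)\right) 333 = \left(-306 + 2 \left(-16\right) \left(-21\right)\right) 333 = \left(-306 + 672\right) 333 = 366 \cdot 333 = 121878$)
$x + \frac{1}{-157270} = 121878 + \frac{1}{-157270} = 121878 - \frac{1}{157270} = \frac{19167753059}{157270}$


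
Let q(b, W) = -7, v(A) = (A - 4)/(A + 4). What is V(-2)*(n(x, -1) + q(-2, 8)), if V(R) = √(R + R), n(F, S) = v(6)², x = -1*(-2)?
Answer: -348*I/25 ≈ -13.92*I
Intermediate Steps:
x = 2
v(A) = (-4 + A)/(4 + A)
n(F, S) = 1/25 (n(F, S) = ((-4 + 6)/(4 + 6))² = (2/10)² = ((⅒)*2)² = (⅕)² = 1/25)
V(R) = √2*√R (V(R) = √(2*R) = √2*√R)
V(-2)*(n(x, -1) + q(-2, 8)) = (√2*√(-2))*(1/25 - 7) = (√2*(I*√2))*(-174/25) = (2*I)*(-174/25) = -348*I/25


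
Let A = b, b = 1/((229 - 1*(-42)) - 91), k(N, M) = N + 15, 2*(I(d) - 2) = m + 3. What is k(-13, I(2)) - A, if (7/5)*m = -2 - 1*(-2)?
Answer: 359/180 ≈ 1.9944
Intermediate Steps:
m = 0 (m = 5*(-2 - 1*(-2))/7 = 5*(-2 + 2)/7 = (5/7)*0 = 0)
I(d) = 7/2 (I(d) = 2 + (0 + 3)/2 = 2 + (1/2)*3 = 2 + 3/2 = 7/2)
k(N, M) = 15 + N
b = 1/180 (b = 1/((229 + 42) - 91) = 1/(271 - 91) = 1/180 ≈ 0.0055556)
A = 1/180 ≈ 0.0055556
k(-13, I(2)) - A = (15 - 13) - 1*1/180 = 2 - 1/180 = 359/180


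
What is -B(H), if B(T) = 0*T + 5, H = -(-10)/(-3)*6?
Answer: -5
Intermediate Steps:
H = -20 (H = -(-10)*(-1)/3*6 = -2*5/3*6 = -10/3*6 = -20)
B(T) = 5 (B(T) = 0 + 5 = 5)
-B(H) = -1*5 = -5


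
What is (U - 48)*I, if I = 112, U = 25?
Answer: -2576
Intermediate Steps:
(U - 48)*I = (25 - 48)*112 = -23*112 = -2576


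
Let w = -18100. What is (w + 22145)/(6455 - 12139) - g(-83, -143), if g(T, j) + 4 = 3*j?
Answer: 2457127/5684 ≈ 432.29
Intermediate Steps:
g(T, j) = -4 + 3*j
(w + 22145)/(6455 - 12139) - g(-83, -143) = (-18100 + 22145)/(6455 - 12139) - (-4 + 3*(-143)) = 4045/(-5684) - (-4 - 429) = 4045*(-1/5684) - 1*(-433) = -4045/5684 + 433 = 2457127/5684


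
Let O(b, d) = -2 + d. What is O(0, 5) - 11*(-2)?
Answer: 25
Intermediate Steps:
O(0, 5) - 11*(-2) = (-2 + 5) - 11*(-2) = 3 + 22 = 25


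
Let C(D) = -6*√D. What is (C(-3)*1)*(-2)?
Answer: 12*I*√3 ≈ 20.785*I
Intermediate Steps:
(C(-3)*1)*(-2) = (-6*I*√3*1)*(-2) = -6*I*√3*(-2) = 12*I*√3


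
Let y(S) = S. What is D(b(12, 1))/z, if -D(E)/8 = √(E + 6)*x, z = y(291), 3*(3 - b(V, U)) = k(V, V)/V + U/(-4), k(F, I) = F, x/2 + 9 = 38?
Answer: -232*√35/291 ≈ -4.7166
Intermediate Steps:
x = 58 (x = -18 + 2*38 = -18 + 76 = 58)
b(V, U) = 8/3 + U/12 (b(V, U) = 3 - (V/V + U/(-4))/3 = 3 - (1 + U*(-¼))/3 = 3 - (1 - U/4)/3 = 3 + (-⅓ + U/12) = 8/3 + U/12)
z = 291
D(E) = -464*√(6 + E) (D(E) = -8*√(E + 6)*58 = -8*√(6 + E)*58 = -464*√(6 + E))
D(b(12, 1))/z = -464*√(6 + (8/3 + (1/12)*1))/291 = -464*√(6 + (8/3 + 1/12))*(1/291) = -464*√(6 + 11/4)*(1/291) = -232*√35*(1/291) = -232*√35/291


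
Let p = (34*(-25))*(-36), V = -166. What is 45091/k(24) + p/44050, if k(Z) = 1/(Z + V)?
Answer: -5640973670/881 ≈ -6.4029e+6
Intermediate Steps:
k(Z) = 1/(-166 + Z) (k(Z) = 1/(Z - 166) = 1/(-166 + Z))
p = 30600 (p = -850*(-36) = 30600)
45091/k(24) + p/44050 = 45091/(1/(-166 + 24)) + 30600/44050 = 45091/(1/(-142)) + 30600*(1/44050) = 45091/(-1/142) + 612/881 = 45091*(-142) + 612/881 = -6402922 + 612/881 = -5640973670/881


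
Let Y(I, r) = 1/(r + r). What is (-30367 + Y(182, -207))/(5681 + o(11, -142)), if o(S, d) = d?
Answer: -12571939/2293146 ≈ -5.4824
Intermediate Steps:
Y(I, r) = 1/(2*r)
(-30367 + Y(182, -207))/(5681 + o(11, -142)) = (-30367 + (½)/(-207))/(5681 - 142) = (-30367 + (½)*(-1/207))/5539 = (-30367 - 1/414)*(1/5539) = -12571939/414*1/5539 = -12571939/2293146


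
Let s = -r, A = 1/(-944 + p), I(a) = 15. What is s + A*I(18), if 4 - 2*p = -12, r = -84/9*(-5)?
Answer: -4855/104 ≈ -46.683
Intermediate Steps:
r = 140/3 (r = -84/9*(-5) = -7*4/3*(-5) = -28/3*(-5) = 140/3 ≈ 46.667)
p = 8 (p = 2 - 1/2*(-12) = 2 + 6 = 8)
A = -1/936 (A = 1/(-944 + 8) = 1/(-936) = -1/936 ≈ -0.0010684)
s = -140/3 (s = -1*140/3 = -140/3 ≈ -46.667)
s + A*I(18) = -140/3 - 1/936*15 = -140/3 - 5/312 = -4855/104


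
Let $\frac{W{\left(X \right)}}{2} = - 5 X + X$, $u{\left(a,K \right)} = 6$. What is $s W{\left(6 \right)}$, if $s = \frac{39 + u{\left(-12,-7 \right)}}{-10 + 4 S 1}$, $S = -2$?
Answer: $120$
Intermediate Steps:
$W{\left(X \right)} = - 8 X$ ($W{\left(X \right)} = 2 \left(- 5 X + X\right) = 2 \left(- 4 X\right) = - 8 X$)
$s = - \frac{5}{2}$ ($s = \frac{39 + 6}{-10 + 4 \left(-2\right) 1} = \frac{45}{-10 - 8} = \frac{45}{-18} = 45 \left(- \frac{1}{18}\right) = - \frac{5}{2} \approx -2.5$)
$s W{\left(6 \right)} = - \frac{5 \left(\left(-8\right) 6\right)}{2} = \left(- \frac{5}{2}\right) \left(-48\right) = 120$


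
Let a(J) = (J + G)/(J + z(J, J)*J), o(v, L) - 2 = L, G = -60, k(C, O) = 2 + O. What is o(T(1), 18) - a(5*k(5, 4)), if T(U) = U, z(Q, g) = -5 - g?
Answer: 679/34 ≈ 19.971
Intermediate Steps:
o(v, L) = 2 + L
a(J) = (-60 + J)/(J + J*(-5 - J)) (a(J) = (J - 60)/(J + (-5 - J)*J) = (-60 + J)/(J + J*(-5 - J)))
o(T(1), 18) - a(5*k(5, 4)) = (2 + 18) - (60 - 5*(2 + 4))/((5*(2 + 4))*(4 + 5*(2 + 4))) = 20 - (60 - 5*6)/((5*6)*(4 + 5*6)) = 20 - (60 - 1*30)/(30*(4 + 30)) = 20 - (60 - 30)/(30*34) = 20 - 30/(30*34) = 20 - 1*1/34 = 20 - 1/34 = 679/34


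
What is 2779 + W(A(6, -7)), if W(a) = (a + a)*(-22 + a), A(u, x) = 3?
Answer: 2665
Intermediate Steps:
W(a) = 2*a*(-22 + a) (W(a) = (2*a)*(-22 + a) = 2*a*(-22 + a))
2779 + W(A(6, -7)) = 2779 + 2*3*(-22 + 3) = 2779 + 2*3*(-19) = 2779 - 114 = 2665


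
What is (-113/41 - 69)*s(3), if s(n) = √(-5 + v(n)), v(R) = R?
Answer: -2942*I*√2/41 ≈ -101.48*I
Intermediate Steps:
s(n) = √(-5 + n)
(-113/41 - 69)*s(3) = (-113/41 - 69)*√(-5 + 3) = (-113*1/41 - 69)*√(-2) = (-113/41 - 69)*(I*√2) = -2942*I*√2/41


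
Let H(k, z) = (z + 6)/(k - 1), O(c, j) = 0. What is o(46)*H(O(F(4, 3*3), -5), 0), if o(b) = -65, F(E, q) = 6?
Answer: 390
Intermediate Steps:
H(k, z) = (6 + z)/(-1 + k)
o(46)*H(O(F(4, 3*3), -5), 0) = -65*(6 + 0)/(-1 + 0) = -65*6/(-1) = -(-65)*6 = -65*(-6) = 390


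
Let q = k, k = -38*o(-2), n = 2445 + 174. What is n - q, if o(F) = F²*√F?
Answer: 2619 + 152*I*√2 ≈ 2619.0 + 214.96*I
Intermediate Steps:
o(F) = F^(5/2)
n = 2619
k = -152*I*√2 ≈ -214.96*I
q = -152*I*√2 ≈ -214.96*I
n - q = 2619 - (-152)*I*√2 = 2619 + 152*I*√2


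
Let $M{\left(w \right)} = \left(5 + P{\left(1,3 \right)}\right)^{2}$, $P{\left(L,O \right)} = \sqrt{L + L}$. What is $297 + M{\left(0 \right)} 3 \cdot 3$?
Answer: $540 + 90 \sqrt{2} \approx 667.28$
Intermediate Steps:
$P{\left(L,O \right)} = \sqrt{2} \sqrt{L}$ ($P{\left(L,O \right)} = \sqrt{2 L} = \sqrt{2} \sqrt{L}$)
$M{\left(w \right)} = \left(5 + \sqrt{2}\right)^{2}$ ($M{\left(w \right)} = \left(5 + \sqrt{2} \sqrt{1}\right)^{2} = \left(5 + \sqrt{2} \cdot 1\right)^{2} = \left(5 + \sqrt{2}\right)^{2}$)
$297 + M{\left(0 \right)} 3 \cdot 3 = 297 + \left(5 + \sqrt{2}\right)^{2} \cdot 3 \cdot 3 = 297 + 3 \left(5 + \sqrt{2}\right)^{2} \cdot 3 = 297 + 9 \left(5 + \sqrt{2}\right)^{2}$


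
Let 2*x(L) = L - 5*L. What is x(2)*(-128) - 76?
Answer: 436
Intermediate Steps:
x(L) = -2*L (x(L) = (L - 5*L)/2 = (-4*L)/2 = -2*L)
x(2)*(-128) - 76 = -2*2*(-128) - 76 = -4*(-128) - 76 = 512 - 76 = 436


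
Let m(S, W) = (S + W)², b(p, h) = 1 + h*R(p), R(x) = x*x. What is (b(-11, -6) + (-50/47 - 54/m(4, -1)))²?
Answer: 1183841649/2209 ≈ 5.3592e+5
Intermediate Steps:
R(x) = x²
b(p, h) = 1 + h*p²
(b(-11, -6) + (-50/47 - 54/m(4, -1)))² = ((1 - 6*(-11)²) + (-50/47 - 54/(4 - 1)²))² = ((1 - 6*121) + (-50*1/47 - 54/(3²)))² = ((1 - 726) + (-50/47 - 54/9))² = (-725 + (-50/47 - 54*⅑))² = (-725 + (-50/47 - 6))² = (-725 - 332/47)² = (-34407/47)² = 1183841649/2209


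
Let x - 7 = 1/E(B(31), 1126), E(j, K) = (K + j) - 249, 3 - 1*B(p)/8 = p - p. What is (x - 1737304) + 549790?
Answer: -1069943806/901 ≈ -1.1875e+6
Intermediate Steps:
B(p) = 24 (B(p) = 24 - 8*(p - p) = 24 - 8*0 = 24 + 0 = 24)
E(j, K) = -249 + K + j
x = 6308/901 (x = 7 + 1/(-249 + 1126 + 24) = 7 + 1/901 = 6308/901 ≈ 7.0011)
(x - 1737304) + 549790 = (6308/901 - 1737304) + 549790 = -1565304596/901 + 549790 = -1069943806/901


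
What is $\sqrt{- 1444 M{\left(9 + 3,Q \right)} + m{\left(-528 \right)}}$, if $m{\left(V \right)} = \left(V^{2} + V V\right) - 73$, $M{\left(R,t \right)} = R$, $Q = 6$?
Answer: $\sqrt{540167} \approx 734.96$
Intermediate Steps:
$m{\left(V \right)} = -73 + 2 V^{2}$ ($m{\left(V \right)} = \left(V^{2} + V^{2}\right) - 73 = 2 V^{2} - 73 = -73 + 2 V^{2}$)
$\sqrt{- 1444 M{\left(9 + 3,Q \right)} + m{\left(-528 \right)}} = \sqrt{- 1444 \left(9 + 3\right) - \left(73 - 2 \left(-528\right)^{2}\right)} = \sqrt{\left(-1444\right) 12 + \left(-73 + 2 \cdot 278784\right)} = \sqrt{-17328 + \left(-73 + 557568\right)} = \sqrt{-17328 + 557495} = \sqrt{540167}$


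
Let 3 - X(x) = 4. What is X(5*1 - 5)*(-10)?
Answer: 10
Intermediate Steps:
X(x) = -1 (X(x) = 3 - 1*4 = 3 - 4 = -1)
X(5*1 - 5)*(-10) = -1*(-10) = 10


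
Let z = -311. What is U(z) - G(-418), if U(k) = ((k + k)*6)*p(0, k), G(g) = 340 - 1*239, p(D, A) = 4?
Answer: -15029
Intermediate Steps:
G(g) = 101 (G(g) = 340 - 239 = 101)
U(k) = 48*k (U(k) = ((k + k)*6)*4 = ((2*k)*6)*4 = (12*k)*4 = 48*k)
U(z) - G(-418) = 48*(-311) - 1*101 = -14928 - 101 = -15029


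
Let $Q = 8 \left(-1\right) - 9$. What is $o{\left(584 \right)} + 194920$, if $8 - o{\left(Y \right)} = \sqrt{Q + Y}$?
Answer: $194928 - 9 \sqrt{7} \approx 1.949 \cdot 10^{5}$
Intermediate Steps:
$Q = -17$ ($Q = -8 - 9 = -17$)
$o{\left(Y \right)} = 8 - \sqrt{-17 + Y}$
$o{\left(584 \right)} + 194920 = \left(8 - \sqrt{-17 + 584}\right) + 194920 = \left(8 - \sqrt{567}\right) + 194920 = \left(8 - 9 \sqrt{7}\right) + 194920 = 194928 - 9 \sqrt{7}$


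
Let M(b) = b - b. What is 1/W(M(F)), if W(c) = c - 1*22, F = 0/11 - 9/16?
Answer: -1/22 ≈ -0.045455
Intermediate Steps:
F = -9/16 (F = 0*(1/11) - 9*1/16 = 0 - 9/16 = -9/16 ≈ -0.56250)
M(b) = 0
W(c) = -22 + c (W(c) = c - 22 = -22 + c)
1/W(M(F)) = 1/(-22 + 0) = 1/(-22) = -1/22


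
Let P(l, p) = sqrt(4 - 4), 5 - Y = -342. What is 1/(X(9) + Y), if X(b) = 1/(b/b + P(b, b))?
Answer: 1/348 ≈ 0.0028736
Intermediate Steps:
Y = 347 (Y = 5 - 1*(-342) = 5 + 342 = 347)
P(l, p) = 0 (P(l, p) = sqrt(0) = 0)
X(b) = 1 (X(b) = 1/(b/b + 0) = 1/(1 + 0) = 1/1 = 1)
1/(X(9) + Y) = 1/(1 + 347) = 1/348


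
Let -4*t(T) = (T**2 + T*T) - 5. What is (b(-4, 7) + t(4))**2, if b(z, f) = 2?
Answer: 361/16 ≈ 22.563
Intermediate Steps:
t(T) = 5/4 - T**2/2 (t(T) = -((T**2 + T*T) - 5)/4 = -((T**2 + T**2) - 5)/4 = -(2*T**2 - 5)/4 = -(-5 + 2*T**2)/4 = 5/4 - T**2/2)
(b(-4, 7) + t(4))**2 = (2 + (5/4 - 1/2*4**2))**2 = (2 + (5/4 - 1/2*16))**2 = (2 + (5/4 - 8))**2 = (2 - 27/4)**2 = (-19/4)**2 = 361/16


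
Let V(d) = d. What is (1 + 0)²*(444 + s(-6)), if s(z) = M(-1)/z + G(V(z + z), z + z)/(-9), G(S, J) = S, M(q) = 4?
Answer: 1334/3 ≈ 444.67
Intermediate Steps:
s(z) = 4/z - 2*z/9 (s(z) = 4/z + (z + z)/(-9) = 4/z + (2*z)*(-⅑) = 4/z - 2*z/9)
(1 + 0)²*(444 + s(-6)) = (1 + 0)²*(444 + (4/(-6) - 2/9*(-6))) = 1²*(444 + (4*(-⅙) + 4/3)) = 1*(444 + (-⅔ + 4/3)) = 1*(444 + ⅔) = 1*(1334/3) = 1334/3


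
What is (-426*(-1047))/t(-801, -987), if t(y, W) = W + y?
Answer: -74337/298 ≈ -249.45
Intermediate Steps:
(-426*(-1047))/t(-801, -987) = (-426*(-1047))/(-987 - 801) = 446022/(-1788) = 446022*(-1/1788) = -74337/298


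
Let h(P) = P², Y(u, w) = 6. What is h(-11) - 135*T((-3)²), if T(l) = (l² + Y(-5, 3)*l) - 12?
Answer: -16484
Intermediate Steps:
T(l) = -12 + l² + 6*l (T(l) = (l² + 6*l) - 12 = -12 + l² + 6*l)
h(-11) - 135*T((-3)²) = (-11)² - 135*(-12 + ((-3)²)² + 6*(-3)²) = 121 - 135*(-12 + 9² + 6*9) = 121 - 135*(-12 + 81 + 54) = 121 - 135*123 = 121 - 16605 = -16484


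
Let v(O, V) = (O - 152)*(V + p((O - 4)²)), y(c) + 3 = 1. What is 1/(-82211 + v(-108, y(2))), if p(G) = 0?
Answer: -1/81691 ≈ -1.2241e-5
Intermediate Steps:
y(c) = -2 (y(c) = -3 + 1 = -2)
v(O, V) = V*(-152 + O) (v(O, V) = (O - 152)*(V + 0) = (-152 + O)*V = V*(-152 + O))
1/(-82211 + v(-108, y(2))) = 1/(-82211 - 2*(-152 - 108)) = 1/(-82211 - 2*(-260)) = 1/(-82211 + 520) = 1/(-81691) = -1/81691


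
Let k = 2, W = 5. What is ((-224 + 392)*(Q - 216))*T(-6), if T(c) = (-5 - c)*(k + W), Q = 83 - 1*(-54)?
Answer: -92904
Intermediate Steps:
Q = 137 (Q = 83 + 54 = 137)
T(c) = -35 - 7*c (T(c) = (-5 - c)*(2 + 5) = (-5 - c)*7 = -35 - 7*c)
((-224 + 392)*(Q - 216))*T(-6) = ((-224 + 392)*(137 - 216))*(-35 - 7*(-6)) = (168*(-79))*(-35 + 42) = -13272*7 = -92904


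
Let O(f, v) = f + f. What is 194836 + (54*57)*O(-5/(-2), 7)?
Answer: 210226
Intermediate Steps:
O(f, v) = 2*f
194836 + (54*57)*O(-5/(-2), 7) = 194836 + (54*57)*(2*(-5/(-2))) = 194836 + 3078*(2*(-5*(-1/2))) = 194836 + 3078*(2*(5/2)) = 194836 + 3078*5 = 194836 + 15390 = 210226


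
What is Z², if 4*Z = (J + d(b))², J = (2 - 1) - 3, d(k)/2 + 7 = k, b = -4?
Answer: 20736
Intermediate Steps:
d(k) = -14 + 2*k
J = -2 (J = 1 - 3 = -2)
Z = 144 (Z = (-2 + (-14 + 2*(-4)))²/4 = (-2 + (-14 - 8))²/4 = (-2 - 22)²/4 = (¼)*(-24)² = (¼)*576 = 144)
Z² = 144² = 20736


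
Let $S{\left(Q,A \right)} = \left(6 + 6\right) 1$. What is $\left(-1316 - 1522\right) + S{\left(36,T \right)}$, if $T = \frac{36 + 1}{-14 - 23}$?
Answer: $-2826$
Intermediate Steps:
$T = -1$ ($T = \frac{37}{-37} = 37 \left(- \frac{1}{37}\right) = -1$)
$S{\left(Q,A \right)} = 12$ ($S{\left(Q,A \right)} = 12 \cdot 1 = 12$)
$\left(-1316 - 1522\right) + S{\left(36,T \right)} = \left(-1316 - 1522\right) + 12 = -2838 + 12 = -2826$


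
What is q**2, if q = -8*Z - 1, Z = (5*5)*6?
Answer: 1442401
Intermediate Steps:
Z = 150 (Z = 25*6 = 150)
q = -1201 (q = -8*150 - 1 = -1200 - 1 = -1201)
q**2 = (-1201)**2 = 1442401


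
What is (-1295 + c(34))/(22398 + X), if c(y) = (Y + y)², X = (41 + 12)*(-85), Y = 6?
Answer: 305/17893 ≈ 0.017046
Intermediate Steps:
X = -4505 (X = 53*(-85) = -4505)
c(y) = (6 + y)²
(-1295 + c(34))/(22398 + X) = (-1295 + (6 + 34)²)/(22398 - 4505) = (-1295 + 40²)/17893 = (-1295 + 1600)*(1/17893) = 305*(1/17893) = 305/17893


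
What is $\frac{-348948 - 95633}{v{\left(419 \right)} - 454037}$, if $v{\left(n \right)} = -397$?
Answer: $\frac{444581}{454434} \approx 0.97832$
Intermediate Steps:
$\frac{-348948 - 95633}{v{\left(419 \right)} - 454037} = \frac{-348948 - 95633}{-397 - 454037} = - \frac{444581}{-454434} = \left(-444581\right) \left(- \frac{1}{454434}\right) = \frac{444581}{454434}$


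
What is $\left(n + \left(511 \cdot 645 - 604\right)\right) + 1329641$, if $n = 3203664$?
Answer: $4862296$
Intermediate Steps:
$\left(n + \left(511 \cdot 645 - 604\right)\right) + 1329641 = \left(3203664 + \left(511 \cdot 645 - 604\right)\right) + 1329641 = \left(3203664 + \left(329595 - 604\right)\right) + 1329641 = \left(3203664 + 328991\right) + 1329641 = 3532655 + 1329641 = 4862296$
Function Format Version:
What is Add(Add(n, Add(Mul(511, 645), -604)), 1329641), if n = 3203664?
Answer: 4862296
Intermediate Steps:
Add(Add(n, Add(Mul(511, 645), -604)), 1329641) = Add(Add(3203664, Add(Mul(511, 645), -604)), 1329641) = Add(Add(3203664, Add(329595, -604)), 1329641) = Add(Add(3203664, 328991), 1329641) = Add(3532655, 1329641) = 4862296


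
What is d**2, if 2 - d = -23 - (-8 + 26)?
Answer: 1849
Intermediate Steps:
d = 43 (d = 2 - (-23 - (-8 + 26)) = 2 - (-23 - 1*18) = 2 - (-23 - 18) = 2 - 1*(-41) = 2 + 41 = 43)
d**2 = 43**2 = 1849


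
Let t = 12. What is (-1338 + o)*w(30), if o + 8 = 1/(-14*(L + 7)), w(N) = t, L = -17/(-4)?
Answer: -1695968/105 ≈ -16152.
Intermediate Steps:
L = 17/4 (L = -17*(-¼) = 17/4 ≈ 4.2500)
w(N) = 12
o = -2522/315 (o = -8 + 1/(-14*(17/4 + 7)) = -8 + 1/(-14*45/4) = -8 + 1/(-315/2) = -8 - 2/315 = -2522/315 ≈ -8.0063)
(-1338 + o)*w(30) = (-1338 - 2522/315)*12 = -423992/315*12 = -1695968/105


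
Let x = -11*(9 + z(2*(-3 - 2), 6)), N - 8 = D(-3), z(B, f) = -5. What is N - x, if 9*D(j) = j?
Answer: 155/3 ≈ 51.667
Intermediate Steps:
D(j) = j/9
N = 23/3 (N = 8 + (⅑)*(-3) = 8 - ⅓ = 23/3 ≈ 7.6667)
x = -44 (x = -11*(9 - 5) = -11*4 = -44)
N - x = 23/3 - 1*(-44) = 23/3 + 44 = 155/3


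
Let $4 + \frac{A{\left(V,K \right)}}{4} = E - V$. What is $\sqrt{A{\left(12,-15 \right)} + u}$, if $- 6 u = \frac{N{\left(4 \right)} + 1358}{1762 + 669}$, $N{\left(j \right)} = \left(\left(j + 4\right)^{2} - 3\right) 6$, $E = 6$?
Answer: $\frac{i \sqrt{2133800526}}{7293} \approx 6.3339 i$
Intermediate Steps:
$N{\left(j \right)} = -18 + 6 \left(4 + j\right)^{2}$ ($N{\left(j \right)} = \left(\left(4 + j\right)^{2} - 3\right) 6 = \left(-3 + \left(4 + j\right)^{2}\right) 6 = -18 + 6 \left(4 + j\right)^{2}$)
$A{\left(V,K \right)} = 8 - 4 V$ ($A{\left(V,K \right)} = -16 + 4 \left(6 - V\right) = -16 - \left(-24 + 4 V\right) = 8 - 4 V$)
$u = - \frac{862}{7293}$ ($u = - \frac{\left(\left(-18 + 6 \left(4 + 4\right)^{2}\right) + 1358\right) \frac{1}{1762 + 669}}{6} = - \frac{\left(\left(-18 + 6 \cdot 8^{2}\right) + 1358\right) \frac{1}{2431}}{6} = - \frac{\left(\left(-18 + 6 \cdot 64\right) + 1358\right) \frac{1}{2431}}{6} = - \frac{\left(\left(-18 + 384\right) + 1358\right) \frac{1}{2431}}{6} = - \frac{\left(366 + 1358\right) \frac{1}{2431}}{6} = - \frac{1724 \cdot \frac{1}{2431}}{6} = \left(- \frac{1}{6}\right) \frac{1724}{2431} = - \frac{862}{7293} \approx -0.1182$)
$\sqrt{A{\left(12,-15 \right)} + u} = \sqrt{\left(8 - 48\right) - \frac{862}{7293}} = \sqrt{-40 - \frac{862}{7293}} = \sqrt{- \frac{292582}{7293}} = \frac{i \sqrt{2133800526}}{7293}$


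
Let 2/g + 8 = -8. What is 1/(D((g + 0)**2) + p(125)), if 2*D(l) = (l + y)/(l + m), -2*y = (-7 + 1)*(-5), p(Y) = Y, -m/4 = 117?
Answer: 59902/7488709 ≈ 0.0079990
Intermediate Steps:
g = -1/8 (g = 2/(-8 - 8) = 2/(-16) = 2*(-1/16) = -1/8 ≈ -0.12500)
m = -468 (m = -4*117 = -468)
y = -15 (y = -(-7 + 1)*(-5)/2 = -(-3)*(-5) = -1/2*30 = -15)
D(l) = (-15 + l)/(2*(-468 + l)) (D(l) = ((l - 15)/(l - 468))/2 = ((-15 + l)/(-468 + l))/2 = (-15 + l)/(2*(-468 + l)))
1/(D((g + 0)**2) + p(125)) = 1/((-15 + (-1/8 + 0)**2)/(2*(-468 + (-1/8 + 0)**2)) + 125) = 1/((-15 + (-1/8)**2)/(2*(-468 + (-1/8)**2)) + 125) = 1/((-15 + 1/64)/(2*(-468 + 1/64)) + 125) = 1/((1/2)*(-959/64)/(-29951/64) + 125) = 1/((1/2)*(-64/29951)*(-959/64) + 125) = 1/(959/59902 + 125) = 1/(7488709/59902) = 59902/7488709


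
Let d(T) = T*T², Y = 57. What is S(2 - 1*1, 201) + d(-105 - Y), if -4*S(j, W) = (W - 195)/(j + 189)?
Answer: -1615580643/380 ≈ -4.2515e+6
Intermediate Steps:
d(T) = T³
S(j, W) = -(-195 + W)/(4*(189 + j)) (S(j, W) = -(W - 195)/(4*(j + 189)) = -(-195 + W)/(4*(189 + j)))
S(2 - 1*1, 201) + d(-105 - Y) = (195 - 1*201)/(4*(189 + (2 - 1*1))) + (-105 - 1*57)³ = (195 - 201)/(4*(189 + (2 - 1))) + (-105 - 57)³ = (¼)*(-6)/(189 + 1) + (-162)³ = (¼)*(-6)/190 - 4251528 = (¼)*(1/190)*(-6) - 4251528 = -3/380 - 4251528 = -1615580643/380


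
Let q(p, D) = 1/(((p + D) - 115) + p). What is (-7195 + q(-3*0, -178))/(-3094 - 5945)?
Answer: 702712/882809 ≈ 0.79600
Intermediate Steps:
q(p, D) = 1/(-115 + D + 2*p) (q(p, D) = 1/(((D + p) - 115) + p) = 1/((-115 + D + p) + p) = 1/(-115 + D + 2*p))
(-7195 + q(-3*0, -178))/(-3094 - 5945) = (-7195 + 1/(-115 - 178 + 2*(-3*0)))/(-3094 - 5945) = (-7195 + 1/(-115 - 178 + 2*0))/(-9039) = (-7195 + 1/(-115 - 178 + 0))*(-1/9039) = (-7195 + 1/(-293))*(-1/9039) = (-7195 - 1/293)*(-1/9039) = -2108136/293*(-1/9039) = 702712/882809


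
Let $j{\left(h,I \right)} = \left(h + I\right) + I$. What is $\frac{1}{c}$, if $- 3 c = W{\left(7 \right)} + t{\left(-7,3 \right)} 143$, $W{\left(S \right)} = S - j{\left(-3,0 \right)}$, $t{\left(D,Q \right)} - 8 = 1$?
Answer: $- \frac{3}{1297} \approx -0.002313$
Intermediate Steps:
$j{\left(h,I \right)} = h + 2 I$ ($j{\left(h,I \right)} = \left(I + h\right) + I = h + 2 I$)
$t{\left(D,Q \right)} = 9$ ($t{\left(D,Q \right)} = 8 + 1 = 9$)
$W{\left(S \right)} = 3 + S$ ($W{\left(S \right)} = S - \left(-3 + 2 \cdot 0\right) = S - \left(-3 + 0\right) = S - -3 = S + 3 = 3 + S$)
$c = - \frac{1297}{3}$ ($c = - \frac{\left(3 + 7\right) + 9 \cdot 143}{3} = - \frac{10 + 1287}{3} = \left(- \frac{1}{3}\right) 1297 = - \frac{1297}{3} \approx -432.33$)
$\frac{1}{c} = \frac{1}{- \frac{1297}{3}} = - \frac{3}{1297}$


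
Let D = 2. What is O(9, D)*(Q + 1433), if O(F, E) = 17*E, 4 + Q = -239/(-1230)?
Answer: 29884453/615 ≈ 48593.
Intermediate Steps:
Q = -4681/1230 (Q = -4 - 239/(-1230) = -4 - 239*(-1/1230) = -4 + 239/1230 = -4681/1230 ≈ -3.8057)
O(9, D)*(Q + 1433) = (17*2)*(-4681/1230 + 1433) = 34*(1757909/1230) = 29884453/615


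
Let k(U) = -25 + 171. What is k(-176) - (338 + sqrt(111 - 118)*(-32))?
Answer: -192 + 32*I*sqrt(7) ≈ -192.0 + 84.664*I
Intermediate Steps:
k(U) = 146
k(-176) - (338 + sqrt(111 - 118)*(-32)) = 146 - (338 + sqrt(111 - 118)*(-32)) = 146 - (338 + sqrt(-7)*(-32)) = 146 - (338 + (I*sqrt(7))*(-32)) = 146 - (338 - 32*I*sqrt(7)) = 146 + (-338 + 32*I*sqrt(7)) = -192 + 32*I*sqrt(7)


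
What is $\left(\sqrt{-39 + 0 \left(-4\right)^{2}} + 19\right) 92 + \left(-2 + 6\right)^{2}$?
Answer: $1764 + 92 i \sqrt{39} \approx 1764.0 + 574.54 i$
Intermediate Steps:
$\left(\sqrt{-39 + 0 \left(-4\right)^{2}} + 19\right) 92 + \left(-2 + 6\right)^{2} = \left(\sqrt{-39 + 0 \cdot 16} + 19\right) 92 + 4^{2} = \left(\sqrt{-39 + 0} + 19\right) 92 + 16 = \left(\sqrt{-39} + 19\right) 92 + 16 = \left(i \sqrt{39} + 19\right) 92 + 16 = \left(19 + i \sqrt{39}\right) 92 + 16 = \left(1748 + 92 i \sqrt{39}\right) + 16 = 1764 + 92 i \sqrt{39}$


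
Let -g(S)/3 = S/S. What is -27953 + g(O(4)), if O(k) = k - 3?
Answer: -27956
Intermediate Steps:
O(k) = -3 + k
g(S) = -3 (g(S) = -3*S/S = -3*1 = -3)
-27953 + g(O(4)) = -27953 - 3 = -27956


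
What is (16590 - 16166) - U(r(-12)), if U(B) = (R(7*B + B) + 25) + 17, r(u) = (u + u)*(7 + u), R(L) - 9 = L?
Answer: -587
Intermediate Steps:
R(L) = 9 + L
r(u) = 2*u*(7 + u) (r(u) = (2*u)*(7 + u) = 2*u*(7 + u))
U(B) = 51 + 8*B (U(B) = ((9 + (7*B + B)) + 25) + 17 = ((9 + 8*B) + 25) + 17 = (34 + 8*B) + 17 = 51 + 8*B)
(16590 - 16166) - U(r(-12)) = (16590 - 16166) - (51 + 8*(2*(-12)*(7 - 12))) = 424 - (51 + 8*(2*(-12)*(-5))) = 424 - (51 + 8*120) = 424 - (51 + 960) = 424 - 1*1011 = 424 - 1011 = -587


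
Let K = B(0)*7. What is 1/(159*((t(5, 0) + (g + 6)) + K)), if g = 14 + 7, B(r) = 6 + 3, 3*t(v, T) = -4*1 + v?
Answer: 1/14363 ≈ 6.9623e-5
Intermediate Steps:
t(v, T) = -4/3 + v/3 (t(v, T) = (-4*1 + v)/3 = (-4 + v)/3 = -4/3 + v/3)
B(r) = 9
g = 21
K = 63 (K = 9*7 = 63)
1/(159*((t(5, 0) + (g + 6)) + K)) = 1/(159*(((-4/3 + (1/3)*5) + (21 + 6)) + 63)) = 1/(159*(((-4/3 + 5/3) + 27) + 63)) = 1/(159*((1/3 + 27) + 63)) = 1/(159*(82/3 + 63)) = 1/(159*(271/3)) = 1/14363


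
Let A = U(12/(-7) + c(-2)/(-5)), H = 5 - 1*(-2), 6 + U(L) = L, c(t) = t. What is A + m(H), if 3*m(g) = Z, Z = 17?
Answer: -173/105 ≈ -1.6476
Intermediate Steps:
U(L) = -6 + L
H = 7 (H = 5 + 2 = 7)
m(g) = 17/3 (m(g) = (1/3)*17 = 17/3)
A = -256/35 (A = -6 + (12/(-7) - 2/(-5)) = -6 + (12*(-1/7) - 2*(-1/5)) = -6 + (-12/7 + 2/5) = -6 - 46/35 = -256/35 ≈ -7.3143)
A + m(H) = -256/35 + 17/3 = -173/105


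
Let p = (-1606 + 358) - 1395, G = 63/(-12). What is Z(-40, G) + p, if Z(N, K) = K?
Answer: -10593/4 ≈ -2648.3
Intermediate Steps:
G = -21/4 (G = 63*(-1/12) = -21/4 ≈ -5.2500)
p = -2643 (p = -1248 - 1395 = -2643)
Z(-40, G) + p = -21/4 - 2643 = -10593/4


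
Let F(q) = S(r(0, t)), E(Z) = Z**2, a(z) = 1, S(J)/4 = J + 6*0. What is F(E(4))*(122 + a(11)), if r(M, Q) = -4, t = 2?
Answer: -1968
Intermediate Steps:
S(J) = 4*J (S(J) = 4*(J + 6*0) = 4*(J + 0) = 4*J)
F(q) = -16 (F(q) = 4*(-4) = -16)
F(E(4))*(122 + a(11)) = -16*(122 + 1) = -16*123 = -1968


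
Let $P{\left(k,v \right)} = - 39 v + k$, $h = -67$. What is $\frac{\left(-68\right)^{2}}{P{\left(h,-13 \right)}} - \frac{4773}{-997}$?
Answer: $\frac{838781}{54835} \approx 15.296$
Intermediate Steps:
$P{\left(k,v \right)} = k - 39 v$
$\frac{\left(-68\right)^{2}}{P{\left(h,-13 \right)}} - \frac{4773}{-997} = \frac{\left(-68\right)^{2}}{-67 - -507} - \frac{4773}{-997} = \frac{4624}{-67 + 507} - - \frac{4773}{997} = \frac{4624}{440} + \frac{4773}{997} = 4624 \cdot \frac{1}{440} + \frac{4773}{997} = \frac{578}{55} + \frac{4773}{997} = \frac{838781}{54835}$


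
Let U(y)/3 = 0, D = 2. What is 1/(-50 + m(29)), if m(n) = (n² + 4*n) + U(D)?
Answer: 1/907 ≈ 0.0011025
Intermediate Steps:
U(y) = 0 (U(y) = 3*0 = 0)
m(n) = n² + 4*n (m(n) = (n² + 4*n) + 0 = n² + 4*n)
1/(-50 + m(29)) = 1/(-50 + 29*(4 + 29)) = 1/(-50 + 29*33) = 1/(-50 + 957) = 1/907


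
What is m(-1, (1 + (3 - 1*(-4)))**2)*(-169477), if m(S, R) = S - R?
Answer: 11016005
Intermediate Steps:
m(-1, (1 + (3 - 1*(-4)))**2)*(-169477) = (-1 - (1 + (3 - 1*(-4)))**2)*(-169477) = (-1 - (1 + (3 + 4))**2)*(-169477) = (-1 - (1 + 7)**2)*(-169477) = (-1 - 1*8**2)*(-169477) = (-1 - 1*64)*(-169477) = (-1 - 64)*(-169477) = -65*(-169477) = 11016005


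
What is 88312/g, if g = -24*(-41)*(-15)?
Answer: -11039/1845 ≈ -5.9832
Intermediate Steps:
g = -14760 (g = 984*(-15) = -14760)
88312/g = 88312/(-14760) = 88312*(-1/14760) = -11039/1845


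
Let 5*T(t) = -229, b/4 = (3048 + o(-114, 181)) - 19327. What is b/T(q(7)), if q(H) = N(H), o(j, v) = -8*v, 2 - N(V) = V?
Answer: 354540/229 ≈ 1548.2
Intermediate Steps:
N(V) = 2 - V
b = -70908 (b = 4*((3048 - 8*181) - 19327) = 4*((3048 - 1448) - 19327) = 4*(1600 - 19327) = 4*(-17727) = -70908)
q(H) = 2 - H
T(t) = -229/5 (T(t) = (⅕)*(-229) = -229/5)
b/T(q(7)) = -70908/(-229/5) = -70908*(-5/229) = 354540/229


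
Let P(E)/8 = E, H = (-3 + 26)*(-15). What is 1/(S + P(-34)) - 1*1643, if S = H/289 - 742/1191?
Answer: -154848922622/94247461 ≈ -1643.0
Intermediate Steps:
H = -345 (H = 23*(-15) = -345)
P(E) = 8*E
S = -625333/344199 (S = -345/289 - 742/1191 = -625333/344199 ≈ -1.8168)
1/(S + P(-34)) - 1*1643 = 1/(-625333/344199 + 8*(-34)) - 1*1643 = 1/(-625333/344199 - 272) - 1643 = 1/(-94247461/344199) - 1643 = -344199/94247461 - 1643 = -154848922622/94247461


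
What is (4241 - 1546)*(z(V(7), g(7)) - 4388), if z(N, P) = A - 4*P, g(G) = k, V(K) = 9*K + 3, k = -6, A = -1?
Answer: -11763675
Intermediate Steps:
V(K) = 3 + 9*K
g(G) = -6
z(N, P) = -1 - 4*P
(4241 - 1546)*(z(V(7), g(7)) - 4388) = (4241 - 1546)*((-1 - 4*(-6)) - 4388) = 2695*((-1 + 24) - 4388) = 2695*(23 - 4388) = 2695*(-4365) = -11763675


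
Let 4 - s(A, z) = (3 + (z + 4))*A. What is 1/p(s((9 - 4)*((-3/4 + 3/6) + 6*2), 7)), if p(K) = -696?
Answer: -1/696 ≈ -0.0014368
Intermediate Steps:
s(A, z) = 4 - A*(7 + z) (s(A, z) = 4 - (3 + (z + 4))*A = 4 - (3 + (4 + z))*A = 4 - (7 + z)*A = 4 - A*(7 + z))
1/p(s((9 - 4)*((-3/4 + 3/6) + 6*2), 7)) = 1/(-696) = -1/696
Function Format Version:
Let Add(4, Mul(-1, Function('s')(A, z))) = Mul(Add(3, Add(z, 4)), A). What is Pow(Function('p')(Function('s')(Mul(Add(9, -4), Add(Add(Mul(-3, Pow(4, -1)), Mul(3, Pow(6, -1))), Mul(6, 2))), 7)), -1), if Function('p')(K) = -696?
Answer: Rational(-1, 696) ≈ -0.0014368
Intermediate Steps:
Function('s')(A, z) = Add(4, Mul(-1, A, Add(7, z))) (Function('s')(A, z) = Add(4, Mul(-1, Mul(Add(3, Add(z, 4)), A))) = Add(4, Mul(-1, Mul(Add(3, Add(4, z)), A))) = Add(4, Mul(-1, Mul(Add(7, z), A))) = Add(4, Mul(-1, Mul(A, Add(7, z)))) = Add(4, Mul(-1, A, Add(7, z))))
Pow(Function('p')(Function('s')(Mul(Add(9, -4), Add(Add(Mul(-3, Pow(4, -1)), Mul(3, Pow(6, -1))), Mul(6, 2))), 7)), -1) = Pow(-696, -1) = Rational(-1, 696)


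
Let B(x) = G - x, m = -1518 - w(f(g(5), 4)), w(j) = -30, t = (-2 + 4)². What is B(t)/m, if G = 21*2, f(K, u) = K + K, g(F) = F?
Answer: -19/744 ≈ -0.025538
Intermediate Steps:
f(K, u) = 2*K
t = 4 (t = 2² = 4)
G = 42
m = -1488 (m = -1518 - 1*(-30) = -1518 + 30 = -1488)
B(x) = 42 - x
B(t)/m = (42 - 1*4)/(-1488) = (42 - 4)*(-1/1488) = 38*(-1/1488) = -19/744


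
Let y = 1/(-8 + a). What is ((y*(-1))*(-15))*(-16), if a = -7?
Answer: 16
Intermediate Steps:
y = -1/15 (y = 1/(-8 - 7) = 1/(-15) = -1/15 ≈ -0.066667)
((y*(-1))*(-15))*(-16) = (-1/15*(-1)*(-15))*(-16) = ((1/15)*(-15))*(-16) = -1*(-16) = 16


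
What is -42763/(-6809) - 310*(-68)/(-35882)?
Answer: 63222193/11105479 ≈ 5.6929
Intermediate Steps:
-42763/(-6809) - 310*(-68)/(-35882) = -42763*(-1/6809) + 21080*(-1/35882) = 42763/6809 - 10540/17941 = 63222193/11105479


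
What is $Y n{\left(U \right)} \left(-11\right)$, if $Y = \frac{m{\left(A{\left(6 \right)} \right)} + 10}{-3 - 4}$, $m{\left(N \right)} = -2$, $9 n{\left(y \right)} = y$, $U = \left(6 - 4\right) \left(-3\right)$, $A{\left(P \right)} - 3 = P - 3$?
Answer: $- \frac{176}{21} \approx -8.381$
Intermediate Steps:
$A{\left(P \right)} = P$ ($A{\left(P \right)} = 3 + \left(P - 3\right) = 3 + \left(-3 + P\right) = P$)
$U = -6$ ($U = 2 \left(-3\right) = -6$)
$n{\left(y \right)} = \frac{y}{9}$
$Y = - \frac{8}{7}$ ($Y = \frac{-2 + 10}{-3 - 4} = \frac{8}{-7} = 8 \left(- \frac{1}{7}\right) = - \frac{8}{7} \approx -1.1429$)
$Y n{\left(U \right)} \left(-11\right) = - \frac{8 \cdot \frac{1}{9} \left(-6\right) \left(-11\right)}{7} = - \frac{8 \left(\left(- \frac{2}{3}\right) \left(-11\right)\right)}{7} = \left(- \frac{8}{7}\right) \frac{22}{3} = - \frac{176}{21}$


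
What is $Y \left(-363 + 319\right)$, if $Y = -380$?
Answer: $16720$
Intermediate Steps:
$Y \left(-363 + 319\right) = - 380 \left(-363 + 319\right) = \left(-380\right) \left(-44\right) = 16720$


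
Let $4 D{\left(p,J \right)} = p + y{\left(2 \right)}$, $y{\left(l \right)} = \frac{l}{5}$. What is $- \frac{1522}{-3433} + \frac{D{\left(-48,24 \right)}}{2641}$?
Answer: $\frac{39787493}{90665530} \approx 0.43884$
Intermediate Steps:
$y{\left(l \right)} = \frac{l}{5}$ ($y{\left(l \right)} = l \frac{1}{5} = \frac{l}{5}$)
$D{\left(p,J \right)} = \frac{1}{10} + \frac{p}{4}$ ($D{\left(p,J \right)} = \frac{p + \frac{1}{5} \cdot 2}{4} = \frac{p + \frac{2}{5}}{4} = \frac{\frac{2}{5} + p}{4} = \frac{1}{10} + \frac{p}{4}$)
$- \frac{1522}{-3433} + \frac{D{\left(-48,24 \right)}}{2641} = - \frac{1522}{-3433} + \frac{\frac{1}{10} + \frac{1}{4} \left(-48\right)}{2641} = \left(-1522\right) \left(- \frac{1}{3433}\right) + \left(\frac{1}{10} - 12\right) \frac{1}{2641} = \frac{1522}{3433} - \frac{119}{26410} = \frac{39787493}{90665530}$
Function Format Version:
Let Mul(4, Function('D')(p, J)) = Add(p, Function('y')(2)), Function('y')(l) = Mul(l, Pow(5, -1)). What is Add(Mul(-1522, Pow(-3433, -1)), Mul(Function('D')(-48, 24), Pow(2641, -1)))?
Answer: Rational(39787493, 90665530) ≈ 0.43884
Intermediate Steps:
Function('y')(l) = Mul(Rational(1, 5), l) (Function('y')(l) = Mul(l, Rational(1, 5)) = Mul(Rational(1, 5), l))
Function('D')(p, J) = Add(Rational(1, 10), Mul(Rational(1, 4), p)) (Function('D')(p, J) = Mul(Rational(1, 4), Add(p, Mul(Rational(1, 5), 2))) = Mul(Rational(1, 4), Add(p, Rational(2, 5))) = Mul(Rational(1, 4), Add(Rational(2, 5), p)) = Add(Rational(1, 10), Mul(Rational(1, 4), p)))
Add(Mul(-1522, Pow(-3433, -1)), Mul(Function('D')(-48, 24), Pow(2641, -1))) = Add(Mul(-1522, Pow(-3433, -1)), Mul(Add(Rational(1, 10), Mul(Rational(1, 4), -48)), Pow(2641, -1))) = Add(Mul(-1522, Rational(-1, 3433)), Mul(Add(Rational(1, 10), -12), Rational(1, 2641))) = Add(Rational(1522, 3433), Mul(Rational(-119, 10), Rational(1, 2641))) = Add(Rational(1522, 3433), Rational(-119, 26410)) = Rational(39787493, 90665530)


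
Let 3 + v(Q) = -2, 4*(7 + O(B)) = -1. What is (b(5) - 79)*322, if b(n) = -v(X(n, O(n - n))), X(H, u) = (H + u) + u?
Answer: -23828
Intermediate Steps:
O(B) = -29/4 (O(B) = -7 + (1/4)*(-1) = -7 - 1/4 = -29/4)
X(H, u) = H + 2*u
v(Q) = -5 (v(Q) = -3 - 2 = -5)
b(n) = 5 (b(n) = -1*(-5) = 5)
(b(5) - 79)*322 = (5 - 79)*322 = -74*322 = -23828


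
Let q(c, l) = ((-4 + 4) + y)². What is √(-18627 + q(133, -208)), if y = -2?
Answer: I*√18623 ≈ 136.47*I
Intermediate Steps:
q(c, l) = 4 (q(c, l) = ((-4 + 4) - 2)² = (0 - 2)² = (-2)² = 4)
√(-18627 + q(133, -208)) = √(-18627 + 4) = √(-18623) = I*√18623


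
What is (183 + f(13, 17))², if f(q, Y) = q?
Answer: 38416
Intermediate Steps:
(183 + f(13, 17))² = (183 + 13)² = 196² = 38416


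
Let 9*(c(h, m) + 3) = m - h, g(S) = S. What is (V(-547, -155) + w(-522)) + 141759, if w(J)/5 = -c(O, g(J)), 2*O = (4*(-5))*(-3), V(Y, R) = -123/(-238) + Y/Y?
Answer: 101446679/714 ≈ 1.4208e+5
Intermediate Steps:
V(Y, R) = 361/238 (V(Y, R) = -123*(-1/238) + 1 = 123/238 + 1 = 361/238)
O = 30 (O = ((4*(-5))*(-3))/2 = (-20*(-3))/2 = (1/2)*60 = 30)
c(h, m) = -3 - h/9 + m/9 (c(h, m) = -3 + (m - h)/9 = -3 + (-h/9 + m/9) = -3 - h/9 + m/9)
w(J) = 95/3 - 5*J/9 (w(J) = 5*(-(-3 - 1/9*30 + J/9)) = 5*(-(-3 - 10/3 + J/9)) = 5*(-(-19/3 + J/9)) = 5*(19/3 - J/9) = 95/3 - 5*J/9)
(V(-547, -155) + w(-522)) + 141759 = (361/238 + (95/3 - 5/9*(-522))) + 141759 = (361/238 + (95/3 + 290)) + 141759 = (361/238 + 965/3) + 141759 = 230753/714 + 141759 = 101446679/714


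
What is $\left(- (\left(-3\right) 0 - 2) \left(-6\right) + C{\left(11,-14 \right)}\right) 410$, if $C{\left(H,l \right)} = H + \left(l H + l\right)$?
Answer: $-69290$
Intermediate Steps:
$C{\left(H,l \right)} = H + l + H l$ ($C{\left(H,l \right)} = H + \left(H l + l\right) = H + \left(l + H l\right) = H + l + H l$)
$\left(- (\left(-3\right) 0 - 2) \left(-6\right) + C{\left(11,-14 \right)}\right) 410 = \left(- (\left(-3\right) 0 - 2) \left(-6\right) + \left(11 - 14 + 11 \left(-14\right)\right)\right) 410 = \left(- (0 - 2) \left(-6\right) - 157\right) 410 = \left(\left(-1\right) \left(-2\right) \left(-6\right) - 157\right) 410 = \left(2 \left(-6\right) - 157\right) 410 = \left(-12 - 157\right) 410 = \left(-169\right) 410 = -69290$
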